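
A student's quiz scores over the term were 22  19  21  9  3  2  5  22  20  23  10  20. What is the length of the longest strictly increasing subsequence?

4

Track the smallest tail for each achievable length (strict):
22 → extends → [22]
19 → replaces 22 → [19]
21 → extends → [19, 21]
9 → replaces 19 → [9, 21]
3 → replaces 9 → [3, 21]
2 → replaces 3 → [2, 21]
5 → replaces 21 → [2, 5]
22 → extends → [2, 5, 22]
20 → replaces 22 → [2, 5, 20]
23 → extends → [2, 5, 20, 23]
10 → replaces 20 → [2, 5, 10, 23]
20 → replaces 23 → [2, 5, 10, 20]
Four tails, so the longest strictly increasing subsequence has length 4 (e.g. 19, 21, 22, 23).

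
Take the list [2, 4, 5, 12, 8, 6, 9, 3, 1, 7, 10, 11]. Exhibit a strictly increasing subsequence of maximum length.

Patience tails give the LIS length; then backtrack through the dp parents:
2 → extends → [2]
4 → extends → [2, 4]
5 → extends → [2, 4, 5]
12 → extends → [2, 4, 5, 12]
8 → replaces 12 → [2, 4, 5, 8]
6 → replaces 8 → [2, 4, 5, 6]
9 → extends → [2, 4, 5, 6, 9]
3 → replaces 4 → [2, 3, 5, 6, 9]
1 → replaces 2 → [1, 3, 5, 6, 9]
7 → replaces 9 → [1, 3, 5, 6, 7]
10 → extends → [1, 3, 5, 6, 7, 10]
11 → extends → [1, 3, 5, 6, 7, 10, 11]
Length 7; one witness is 2, 4, 5, 8, 9, 10, 11.

2, 4, 5, 8, 9, 10, 11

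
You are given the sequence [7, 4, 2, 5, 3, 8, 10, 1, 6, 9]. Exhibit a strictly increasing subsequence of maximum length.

4, 5, 8, 10

Patience tails give the LIS length; then backtrack through the dp parents:
7 → extends → [7]
4 → replaces 7 → [4]
2 → replaces 4 → [2]
5 → extends → [2, 5]
3 → replaces 5 → [2, 3]
8 → extends → [2, 3, 8]
10 → extends → [2, 3, 8, 10]
1 → replaces 2 → [1, 3, 8, 10]
6 → replaces 8 → [1, 3, 6, 10]
9 → replaces 10 → [1, 3, 6, 9]
Length 4; one witness is 4, 5, 8, 10.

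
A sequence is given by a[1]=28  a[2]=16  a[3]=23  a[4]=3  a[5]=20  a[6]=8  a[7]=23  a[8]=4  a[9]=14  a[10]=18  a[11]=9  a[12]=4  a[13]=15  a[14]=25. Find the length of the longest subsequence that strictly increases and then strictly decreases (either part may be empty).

inc[i] = longest strictly increasing subsequence ending at i; dec[i] = longest strictly decreasing subsequence starting at i:
i:      1  2  3  4  5  6  7  8  9 10 11 12 13 14
a[i]:  28 16 23  3 20  8 23  4 14 18  9  4 15 25
inc:    1  1  2  1  2  2  3  2  3  4  3  2  4  5
dec:    6  4  5  1  4  2  4  1  3  3  2  1  1  1
Best peak at i=1 (value 28): inc=1, dec=6, length 1+6−1 = 6.

6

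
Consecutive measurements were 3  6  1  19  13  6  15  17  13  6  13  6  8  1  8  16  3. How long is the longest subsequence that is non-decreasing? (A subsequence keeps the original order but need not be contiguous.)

Track the smallest tail for each achievable length (allowing ties):
3 → extends → [3]
6 → extends → [3, 6]
1 → replaces 3 → [1, 6]
19 → extends → [1, 6, 19]
13 → replaces 19 → [1, 6, 13]
6 → replaces 13 → [1, 6, 6]
15 → extends → [1, 6, 6, 15]
17 → extends → [1, 6, 6, 15, 17]
13 → replaces 15 → [1, 6, 6, 13, 17]
6 → replaces 13 → [1, 6, 6, 6, 17]
13 → replaces 17 → [1, 6, 6, 6, 13]
6 → replaces 13 → [1, 6, 6, 6, 6]
8 → extends → [1, 6, 6, 6, 6, 8]
1 → replaces 6 → [1, 1, 6, 6, 6, 8]
8 → extends → [1, 1, 6, 6, 6, 8, 8]
16 → extends → [1, 1, 6, 6, 6, 8, 8, 16]
3 → replaces 6 → [1, 1, 3, 6, 6, 8, 8, 16]
Eight tails, so the longest non-decreasing subsequence has length 8 (e.g. 3, 6, 6, 6, 6, 8, 8, 16).

8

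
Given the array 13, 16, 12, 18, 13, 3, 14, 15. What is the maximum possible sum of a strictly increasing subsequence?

Let S[i] be the best sum of a strictly increasing subsequence ending at i:
i:      1  2  3  4  5  6  7  8
a[i]:  13 16 12 18 13  3 14 15
S:     13 29 12 47 25  3 39 54
Maximum is 54 (e.g. 12 + 13 + 14 + 15).

54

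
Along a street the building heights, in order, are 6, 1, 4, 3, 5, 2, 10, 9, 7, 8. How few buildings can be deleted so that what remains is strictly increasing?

Fewest deletions = n − (longest strictly increasing subsequence).
i:      1  2  3  4  5  6  7  8  9 10
a[i]:   6  1  4  3  5  2 10  9  7  8
dp:     1  1  2  2  3  2  4  4  4  5
max dp = 5, so deletions = 10 − 5 = 5.

5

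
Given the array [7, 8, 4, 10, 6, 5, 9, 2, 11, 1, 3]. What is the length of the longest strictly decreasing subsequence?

Let dp[i] be the longest strictly decreasing subsequence ending at i:
i:      1  2  3  4  5  6  7  8  9 10 11
a[i]:   7  8  4 10  6  5  9  2 11  1  3
dp:     1  1  2  1  2  3  2  4  1  5  4
Maximum is 5.

5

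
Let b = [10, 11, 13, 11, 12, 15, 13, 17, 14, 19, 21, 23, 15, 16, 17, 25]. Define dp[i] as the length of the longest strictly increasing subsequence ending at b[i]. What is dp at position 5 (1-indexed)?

3

dp[i] = 1 + max{dp[j] : j<i, b[j]<b[i]} (or 1 if no such j):
i:      1  2  3  4  5  6  7  8  9 10 11 12 13 14 15 16
b[i]:  10 11 13 11 12 15 13 17 14 19 21 23 15 16 17 25
dp:     1  2  3  2  3  4  4  5  5  6  7  8  6  7  8  9
At index 5 the value is 3.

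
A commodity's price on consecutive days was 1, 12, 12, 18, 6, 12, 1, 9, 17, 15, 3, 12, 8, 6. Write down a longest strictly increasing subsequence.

1, 6, 12, 17

Patience tails give the LIS length; then backtrack through the dp parents:
1 → extends → [1]
12 → extends → [1, 12]
12 → already a tail → [1, 12]
18 → extends → [1, 12, 18]
6 → replaces 12 → [1, 6, 18]
12 → replaces 18 → [1, 6, 12]
1 → already a tail → [1, 6, 12]
9 → replaces 12 → [1, 6, 9]
17 → extends → [1, 6, 9, 17]
15 → replaces 17 → [1, 6, 9, 15]
3 → replaces 6 → [1, 3, 9, 15]
12 → replaces 15 → [1, 3, 9, 12]
8 → replaces 9 → [1, 3, 8, 12]
6 → replaces 8 → [1, 3, 6, 12]
Length 4; one witness is 1, 6, 12, 17.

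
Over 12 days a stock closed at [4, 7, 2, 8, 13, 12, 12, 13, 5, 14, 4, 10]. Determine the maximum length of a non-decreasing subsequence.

Track the smallest tail for each achievable length (allowing ties):
4 → extends → [4]
7 → extends → [4, 7]
2 → replaces 4 → [2, 7]
8 → extends → [2, 7, 8]
13 → extends → [2, 7, 8, 13]
12 → replaces 13 → [2, 7, 8, 12]
12 → extends → [2, 7, 8, 12, 12]
13 → extends → [2, 7, 8, 12, 12, 13]
5 → replaces 7 → [2, 5, 8, 12, 12, 13]
14 → extends → [2, 5, 8, 12, 12, 13, 14]
4 → replaces 5 → [2, 4, 8, 12, 12, 13, 14]
10 → replaces 12 → [2, 4, 8, 10, 12, 13, 14]
Seven tails, so the longest non-decreasing subsequence has length 7 (e.g. 4, 7, 8, 12, 12, 13, 14).

7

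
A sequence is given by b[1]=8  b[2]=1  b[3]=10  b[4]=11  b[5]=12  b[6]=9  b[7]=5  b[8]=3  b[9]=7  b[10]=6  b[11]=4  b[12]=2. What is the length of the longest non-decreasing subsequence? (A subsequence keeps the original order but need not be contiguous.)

4

Let dp[i] be the length of the longest such subsequence ending at index i:
i:      1  2  3  4  5  6  7  8  9 10 11 12
b[i]:   8  1 10 11 12  9  5  3  7  6  4  2
dp:     1  1  2  3  4  2  2  2  3  3  3  2
Maximum dp value is 4.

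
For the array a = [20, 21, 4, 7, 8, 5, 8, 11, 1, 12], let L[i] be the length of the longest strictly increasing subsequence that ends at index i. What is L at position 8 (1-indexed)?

dp[i] = 1 + max{dp[j] : j<i, a[j]<a[i]} (or 1 if no such j):
i:      1  2  3  4  5  6  7  8  9 10
a[i]:  20 21  4  7  8  5  8 11  1 12
dp:     1  2  1  2  3  2  3  4  1  5
At index 8 the value is 4.

4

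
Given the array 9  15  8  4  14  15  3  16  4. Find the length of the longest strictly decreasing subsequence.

4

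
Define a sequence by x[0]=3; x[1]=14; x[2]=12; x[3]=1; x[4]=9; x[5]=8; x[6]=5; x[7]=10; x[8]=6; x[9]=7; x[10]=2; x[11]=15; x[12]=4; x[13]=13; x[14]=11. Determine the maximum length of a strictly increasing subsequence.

5

Let dp[i] be the length of the longest such subsequence ending at index i:
i:      0  1  2  3  4  5  6  7  8  9 10 11 12 13 14
x[i]:   3 14 12  1  9  8  5 10  6  7  2 15  4 13 11
dp:     1  2  2  1  2  2  2  3  3  4  2  5  3  5  5
Maximum dp value is 5.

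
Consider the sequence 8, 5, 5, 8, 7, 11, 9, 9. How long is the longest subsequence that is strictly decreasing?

2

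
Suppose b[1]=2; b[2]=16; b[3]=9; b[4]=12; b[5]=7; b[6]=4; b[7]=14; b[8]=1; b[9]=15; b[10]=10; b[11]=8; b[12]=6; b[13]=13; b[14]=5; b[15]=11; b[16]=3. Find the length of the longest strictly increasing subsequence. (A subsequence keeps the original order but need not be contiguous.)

5

Track the smallest tail for each achievable length (strict):
2 → extends → [2]
16 → extends → [2, 16]
9 → replaces 16 → [2, 9]
12 → extends → [2, 9, 12]
7 → replaces 9 → [2, 7, 12]
4 → replaces 7 → [2, 4, 12]
14 → extends → [2, 4, 12, 14]
1 → replaces 2 → [1, 4, 12, 14]
15 → extends → [1, 4, 12, 14, 15]
10 → replaces 12 → [1, 4, 10, 14, 15]
8 → replaces 10 → [1, 4, 8, 14, 15]
6 → replaces 8 → [1, 4, 6, 14, 15]
13 → replaces 14 → [1, 4, 6, 13, 15]
5 → replaces 6 → [1, 4, 5, 13, 15]
11 → replaces 13 → [1, 4, 5, 11, 15]
3 → replaces 4 → [1, 3, 5, 11, 15]
Five tails, so the longest strictly increasing subsequence has length 5 (e.g. 2, 9, 12, 14, 15).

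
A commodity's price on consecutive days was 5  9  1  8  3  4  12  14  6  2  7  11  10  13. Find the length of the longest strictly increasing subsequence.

Let dp[i] be the length of the longest such subsequence ending at index i:
i:      1  2  3  4  5  6  7  8  9 10 11 12 13 14
a[i]:   5  9  1  8  3  4 12 14  6  2  7 11 10 13
dp:     1  2  1  2  2  3  4  5  4  2  5  6  6  7
Maximum dp value is 7.

7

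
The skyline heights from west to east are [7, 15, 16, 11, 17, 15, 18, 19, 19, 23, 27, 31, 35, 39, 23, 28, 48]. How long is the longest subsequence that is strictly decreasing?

2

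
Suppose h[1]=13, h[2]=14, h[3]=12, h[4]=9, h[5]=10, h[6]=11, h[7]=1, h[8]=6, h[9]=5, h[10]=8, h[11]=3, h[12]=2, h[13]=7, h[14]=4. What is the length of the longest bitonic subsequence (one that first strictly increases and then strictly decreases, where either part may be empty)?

inc[i] = longest strictly increasing subsequence ending at i; dec[i] = longest strictly decreasing subsequence starting at i:
i:      1  2  3  4  5  6  7  8  9 10 11 12 13 14
h[i]:  13 14 12  9 10 11  1  6  5  8  3  2  7  4
inc:    1  2  1  1  2  3  1  2  2  3  2  2  3  3
dec:    7  7  6  5  5  5  1  4  3  3  2  1  2  1
Best peak at i=2 (value 14): inc=2, dec=7, length 2+7−1 = 8.

8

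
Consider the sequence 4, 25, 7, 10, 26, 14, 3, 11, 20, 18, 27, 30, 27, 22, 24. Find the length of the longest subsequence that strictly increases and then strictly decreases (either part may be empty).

inc[i] = longest strictly increasing subsequence ending at i; dec[i] = longest strictly decreasing subsequence starting at i:
i:      1  2  3  4  5  6  7  8  9 10 11 12 13 14 15
a[i]:   4 25  7 10 26 14  3 11 20 18 27 30 27 22 24
inc:    1  2  2  3  4  4  1  4  5  5  6  7  6  6  7
dec:    2  3  2  2  3  2  1  1  2  1  2  3  2  1  1
Best peak at i=12 (value 30): inc=7, dec=3, length 7+3−1 = 9.

9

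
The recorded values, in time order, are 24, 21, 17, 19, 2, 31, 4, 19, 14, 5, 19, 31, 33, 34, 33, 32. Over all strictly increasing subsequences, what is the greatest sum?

Let S[i] be the best sum of a strictly increasing subsequence ending at i:
i:       1   2   3   4   5   6   7   8   9  10  11  12  13  14  15  16
a[i]:   24  21  17  19   2  31   4  19  14   5  19  31  33  34  33  32
S:      24  21  17  36   2  67   6  36  20  11  39  70 103 137 103 102
Maximum is 137 (e.g. 2 + 4 + 14 + 19 + 31 + 33 + 34).

137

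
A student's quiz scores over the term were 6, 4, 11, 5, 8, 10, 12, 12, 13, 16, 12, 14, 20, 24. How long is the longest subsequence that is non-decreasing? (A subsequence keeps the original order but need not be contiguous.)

10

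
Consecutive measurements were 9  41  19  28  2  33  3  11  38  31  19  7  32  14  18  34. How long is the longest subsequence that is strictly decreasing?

Let dp[i] be the longest strictly decreasing subsequence ending at i:
i:      1  2  3  4  5  6  7  8  9 10 11 12 13 14 15 16
a[i]:   9 41 19 28  2 33  3 11 38 31 19  7 32 14 18 34
dp:     1  1  2  2  3  2  3  3  2  3  4  5  3  5  5  3
Maximum is 5.

5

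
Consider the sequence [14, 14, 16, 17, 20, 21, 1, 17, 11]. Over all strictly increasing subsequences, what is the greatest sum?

Let S[i] be the best sum of a strictly increasing subsequence ending at i:
i:      1  2  3  4  5  6  7  8  9
a[i]:  14 14 16 17 20 21  1 17 11
S:     14 14 30 47 67 88  1 47 12
Maximum is 88 (e.g. 14 + 16 + 17 + 20 + 21).

88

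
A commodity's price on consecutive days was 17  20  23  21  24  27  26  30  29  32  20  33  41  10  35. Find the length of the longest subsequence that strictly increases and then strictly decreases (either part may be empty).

inc[i] = longest strictly increasing subsequence ending at i; dec[i] = longest strictly decreasing subsequence starting at i:
i:      1  2  3  4  5  6  7  8  9 10 11 12 13 14 15
a[i]:  17 20 23 21 24 27 26 30 29 32 20 33 41 10 35
inc:    1  2  3  3  4  5  5  6  6  7  2  8  9  1  9
dec:    2  2  4  3  3  4  3  4  3  3  2  2  2  1  1
Best peak at i=13 (value 41): inc=9, dec=2, length 9+2−1 = 10.

10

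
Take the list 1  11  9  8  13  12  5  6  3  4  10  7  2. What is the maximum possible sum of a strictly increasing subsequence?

Let S[i] be the best sum of a strictly increasing subsequence ending at i:
i:      1  2  3  4  5  6  7  8  9 10 11 12 13
a[i]:   1 11  9  8 13 12  5  6  3  4 10  7  2
S:      1 12 10  9 25 24  6 12  4  8 22 19  3
Maximum is 25 (e.g. 1 + 11 + 13).

25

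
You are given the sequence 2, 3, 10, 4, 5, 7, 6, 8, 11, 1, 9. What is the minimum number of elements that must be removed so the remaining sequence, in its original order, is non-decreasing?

4

Fewest deletions = n − (longest non-decreasing subsequence).
Patience tails:
2 → extends → [2]
3 → extends → [2, 3]
10 → extends → [2, 3, 10]
4 → replaces 10 → [2, 3, 4]
5 → extends → [2, 3, 4, 5]
7 → extends → [2, 3, 4, 5, 7]
6 → replaces 7 → [2, 3, 4, 5, 6]
8 → extends → [2, 3, 4, 5, 6, 8]
11 → extends → [2, 3, 4, 5, 6, 8, 11]
1 → replaces 2 → [1, 3, 4, 5, 6, 8, 11]
9 → replaces 11 → [1, 3, 4, 5, 6, 8, 9]
Longest non-decreasing subsequence has length 7, so deletions = 11 − 7 = 4.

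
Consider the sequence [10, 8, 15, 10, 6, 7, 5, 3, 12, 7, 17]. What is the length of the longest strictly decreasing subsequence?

Let dp[i] be the longest strictly decreasing subsequence ending at i:
i:      1  2  3  4  5  6  7  8  9 10 11
a[i]:  10  8 15 10  6  7  5  3 12  7 17
dp:     1  2  1  2  3  3  4  5  2  3  1
Maximum is 5.

5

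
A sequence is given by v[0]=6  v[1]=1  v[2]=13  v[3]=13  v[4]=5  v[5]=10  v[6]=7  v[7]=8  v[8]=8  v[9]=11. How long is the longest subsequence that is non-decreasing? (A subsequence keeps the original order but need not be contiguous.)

6

Let dp[i] be the length of the longest such subsequence ending at index i:
i:      0  1  2  3  4  5  6  7  8  9
v[i]:   6  1 13 13  5 10  7  8  8 11
dp:     1  1  2  3  2  3  3  4  5  6
Maximum dp value is 6.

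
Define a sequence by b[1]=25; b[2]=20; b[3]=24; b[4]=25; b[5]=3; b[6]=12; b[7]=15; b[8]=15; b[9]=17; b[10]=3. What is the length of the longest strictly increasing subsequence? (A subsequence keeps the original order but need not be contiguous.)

4

Track the smallest tail for each achievable length (strict):
25 → extends → [25]
20 → replaces 25 → [20]
24 → extends → [20, 24]
25 → extends → [20, 24, 25]
3 → replaces 20 → [3, 24, 25]
12 → replaces 24 → [3, 12, 25]
15 → replaces 25 → [3, 12, 15]
15 → already a tail → [3, 12, 15]
17 → extends → [3, 12, 15, 17]
3 → already a tail → [3, 12, 15, 17]
Four tails, so the longest strictly increasing subsequence has length 4 (e.g. 3, 12, 15, 17).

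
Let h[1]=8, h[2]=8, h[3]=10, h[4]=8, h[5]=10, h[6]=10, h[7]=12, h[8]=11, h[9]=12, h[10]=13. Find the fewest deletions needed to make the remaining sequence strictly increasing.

5

Fewest deletions = n − (longest strictly increasing subsequence).
i:      1  2  3  4  5  6  7  8  9 10
h[i]:   8  8 10  8 10 10 12 11 12 13
dp:     1  1  2  1  2  2  3  3  4  5
max dp = 5, so deletions = 10 − 5 = 5.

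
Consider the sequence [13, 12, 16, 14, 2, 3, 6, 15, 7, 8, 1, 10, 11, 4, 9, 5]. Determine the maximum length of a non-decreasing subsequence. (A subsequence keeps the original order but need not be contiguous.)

7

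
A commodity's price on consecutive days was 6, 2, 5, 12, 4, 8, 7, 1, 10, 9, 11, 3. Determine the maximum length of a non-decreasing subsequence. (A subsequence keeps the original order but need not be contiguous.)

5

Let dp[i] be the length of the longest such subsequence ending at index i:
i:      1  2  3  4  5  6  7  8  9 10 11 12
a[i]:   6  2  5 12  4  8  7  1 10  9 11  3
dp:     1  1  2  3  2  3  3  1  4  4  5  2
Maximum dp value is 5.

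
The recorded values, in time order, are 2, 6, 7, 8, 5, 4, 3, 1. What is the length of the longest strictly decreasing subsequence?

5

Let dp[i] be the longest strictly decreasing subsequence ending at i:
i:     1 2 3 4 5 6 7 8
a[i]:  2 6 7 8 5 4 3 1
dp:    1 1 1 1 2 3 4 5
Maximum is 5.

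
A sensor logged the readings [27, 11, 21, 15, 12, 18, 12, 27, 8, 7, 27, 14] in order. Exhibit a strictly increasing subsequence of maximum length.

Patience tails give the LIS length; then backtrack through the dp parents:
27 → extends → [27]
11 → replaces 27 → [11]
21 → extends → [11, 21]
15 → replaces 21 → [11, 15]
12 → replaces 15 → [11, 12]
18 → extends → [11, 12, 18]
12 → already a tail → [11, 12, 18]
27 → extends → [11, 12, 18, 27]
8 → replaces 11 → [8, 12, 18, 27]
7 → replaces 8 → [7, 12, 18, 27]
27 → already a tail → [7, 12, 18, 27]
14 → replaces 18 → [7, 12, 14, 27]
Length 4; one witness is 11, 15, 18, 27.

11, 15, 18, 27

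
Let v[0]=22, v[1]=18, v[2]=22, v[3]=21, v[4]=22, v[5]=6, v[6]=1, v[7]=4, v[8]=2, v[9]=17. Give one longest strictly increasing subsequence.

Patience tails give the LIS length; then backtrack through the dp parents:
22 → extends → [22]
18 → replaces 22 → [18]
22 → extends → [18, 22]
21 → replaces 22 → [18, 21]
22 → extends → [18, 21, 22]
6 → replaces 18 → [6, 21, 22]
1 → replaces 6 → [1, 21, 22]
4 → replaces 21 → [1, 4, 22]
2 → replaces 4 → [1, 2, 22]
17 → replaces 22 → [1, 2, 17]
Length 3; one witness is 18, 21, 22.

18, 21, 22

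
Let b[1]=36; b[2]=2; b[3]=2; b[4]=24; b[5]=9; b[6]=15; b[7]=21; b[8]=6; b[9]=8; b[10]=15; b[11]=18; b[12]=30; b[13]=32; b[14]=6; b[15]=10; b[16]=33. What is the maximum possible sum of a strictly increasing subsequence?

Let S[i] be the best sum of a strictly increasing subsequence ending at i:
i:       1   2   3   4   5   6   7   8   9  10  11  12  13  14  15  16
b[i]:   36   2   2  24   9  15  21   6   8  15  18  30  32   6  10  33
S:      36   2   2  26  11  26  47   8  16  31  49  79 111   8  26 144
Maximum is 144 (e.g. 2 + 6 + 8 + 15 + 18 + 30 + 32 + 33).

144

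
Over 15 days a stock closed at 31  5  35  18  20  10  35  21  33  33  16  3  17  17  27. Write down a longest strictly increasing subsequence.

Patience tails give the LIS length; then backtrack through the dp parents:
31 → extends → [31]
5 → replaces 31 → [5]
35 → extends → [5, 35]
18 → replaces 35 → [5, 18]
20 → extends → [5, 18, 20]
10 → replaces 18 → [5, 10, 20]
35 → extends → [5, 10, 20, 35]
21 → replaces 35 → [5, 10, 20, 21]
33 → extends → [5, 10, 20, 21, 33]
33 → already a tail → [5, 10, 20, 21, 33]
16 → replaces 20 → [5, 10, 16, 21, 33]
3 → replaces 5 → [3, 10, 16, 21, 33]
17 → replaces 21 → [3, 10, 16, 17, 33]
17 → already a tail → [3, 10, 16, 17, 33]
27 → replaces 33 → [3, 10, 16, 17, 27]
Length 5; one witness is 5, 18, 20, 21, 33.

5, 18, 20, 21, 33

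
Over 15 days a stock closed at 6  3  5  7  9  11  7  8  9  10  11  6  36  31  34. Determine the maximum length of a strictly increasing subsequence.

9

Let dp[i] be the length of the longest such subsequence ending at index i:
i:      1  2  3  4  5  6  7  8  9 10 11 12 13 14 15
a[i]:   6  3  5  7  9 11  7  8  9 10 11  6 36 31 34
dp:     1  1  2  3  4  5  3  4  5  6  7  3  8  8  9
Maximum dp value is 9.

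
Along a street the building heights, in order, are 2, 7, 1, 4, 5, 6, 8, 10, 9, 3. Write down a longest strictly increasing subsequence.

2, 4, 5, 6, 8, 10

Patience tails give the LIS length; then backtrack through the dp parents:
2 → extends → [2]
7 → extends → [2, 7]
1 → replaces 2 → [1, 7]
4 → replaces 7 → [1, 4]
5 → extends → [1, 4, 5]
6 → extends → [1, 4, 5, 6]
8 → extends → [1, 4, 5, 6, 8]
10 → extends → [1, 4, 5, 6, 8, 10]
9 → replaces 10 → [1, 4, 5, 6, 8, 9]
3 → replaces 4 → [1, 3, 5, 6, 8, 9]
Length 6; one witness is 2, 4, 5, 6, 8, 10.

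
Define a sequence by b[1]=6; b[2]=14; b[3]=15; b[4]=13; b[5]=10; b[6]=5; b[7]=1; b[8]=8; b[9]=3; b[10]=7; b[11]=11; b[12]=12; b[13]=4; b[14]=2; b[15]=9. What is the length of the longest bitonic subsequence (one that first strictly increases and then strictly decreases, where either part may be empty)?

inc[i] = longest strictly increasing subsequence ending at i; dec[i] = longest strictly decreasing subsequence starting at i:
i:      1  2  3  4  5  6  7  8  9 10 11 12 13 14 15
b[i]:   6 14 15 13 10  5  1  8  3  7 11 12  4  2  9
inc:    1  2  3  2  2  1  1  2  2  3  4  5  3  2  4
dec:    4  7  7  6  5  3  1  4  2  3  3  3  2  1  1
Best peak at i=3 (value 15): inc=3, dec=7, length 3+7−1 = 9.

9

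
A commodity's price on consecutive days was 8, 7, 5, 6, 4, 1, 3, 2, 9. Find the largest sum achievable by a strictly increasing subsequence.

20

Let S[i] be the best sum of a strictly increasing subsequence ending at i:
i:      1  2  3  4  5  6  7  8  9
a[i]:   8  7  5  6  4  1  3  2  9
S:      8  7  5 11  4  1  4  3 20
Maximum is 20 (e.g. 5 + 6 + 9).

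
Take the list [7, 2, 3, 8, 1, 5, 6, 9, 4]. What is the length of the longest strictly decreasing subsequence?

Negate each value so 'decreasing' becomes 'increasing', then run patience tails on the negated sequence:
-7 → extends → [-7]
-2 → extends → [-7, -2]
-3 → replaces -2 → [-7, -3]
-8 → replaces -7 → [-8, -3]
-1 → extends → [-8, -3, -1]
-5 → replaces -3 → [-8, -5, -1]
-6 → replaces -5 → [-8, -6, -1]
-9 → replaces -8 → [-9, -6, -1]
-4 → replaces -1 → [-9, -6, -4]
Three tails, so the longest strictly decreasing subsequence of the original has length 3.

3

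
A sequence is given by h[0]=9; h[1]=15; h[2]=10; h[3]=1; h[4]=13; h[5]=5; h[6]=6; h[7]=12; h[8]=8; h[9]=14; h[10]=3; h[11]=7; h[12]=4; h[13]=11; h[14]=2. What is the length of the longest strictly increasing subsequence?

5

Track the smallest tail for each achievable length (strict):
9 → extends → [9]
15 → extends → [9, 15]
10 → replaces 15 → [9, 10]
1 → replaces 9 → [1, 10]
13 → extends → [1, 10, 13]
5 → replaces 10 → [1, 5, 13]
6 → replaces 13 → [1, 5, 6]
12 → extends → [1, 5, 6, 12]
8 → replaces 12 → [1, 5, 6, 8]
14 → extends → [1, 5, 6, 8, 14]
3 → replaces 5 → [1, 3, 6, 8, 14]
7 → replaces 8 → [1, 3, 6, 7, 14]
4 → replaces 6 → [1, 3, 4, 7, 14]
11 → replaces 14 → [1, 3, 4, 7, 11]
2 → replaces 3 → [1, 2, 4, 7, 11]
Five tails, so the longest strictly increasing subsequence has length 5 (e.g. 1, 5, 6, 12, 14).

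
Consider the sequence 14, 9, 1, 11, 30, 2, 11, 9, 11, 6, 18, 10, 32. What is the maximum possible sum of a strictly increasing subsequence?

Let S[i] be the best sum of a strictly increasing subsequence ending at i:
i:      1  2  3  4  5  6  7  8  9 10 11 12 13
a[i]:  14  9  1 11 30  2 11  9 11  6 18 10 32
S:     14  9  1 20 50  3 20 12 23  9 41 22 82
Maximum is 82 (e.g. 9 + 11 + 30 + 32).

82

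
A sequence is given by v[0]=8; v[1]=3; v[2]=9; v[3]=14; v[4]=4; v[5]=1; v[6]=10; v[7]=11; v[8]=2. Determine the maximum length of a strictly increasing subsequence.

4

Let dp[i] be the length of the longest such subsequence ending at index i:
i:      0  1  2  3  4  5  6  7  8
v[i]:   8  3  9 14  4  1 10 11  2
dp:     1  1  2  3  2  1  3  4  2
Maximum dp value is 4.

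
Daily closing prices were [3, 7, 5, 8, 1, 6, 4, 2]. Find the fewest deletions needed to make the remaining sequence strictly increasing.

Fewest deletions = n − (longest strictly increasing subsequence).
Patience tails:
3 → extends → [3]
7 → extends → [3, 7]
5 → replaces 7 → [3, 5]
8 → extends → [3, 5, 8]
1 → replaces 3 → [1, 5, 8]
6 → replaces 8 → [1, 5, 6]
4 → replaces 5 → [1, 4, 6]
2 → replaces 4 → [1, 2, 6]
Longest strictly increasing subsequence has length 3, so deletions = 8 − 3 = 5.

5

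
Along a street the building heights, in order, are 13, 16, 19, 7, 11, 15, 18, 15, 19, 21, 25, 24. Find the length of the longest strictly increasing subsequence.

Let dp[i] be the length of the longest such subsequence ending at index i:
i:      1  2  3  4  5  6  7  8  9 10 11 12
a[i]:  13 16 19  7 11 15 18 15 19 21 25 24
dp:     1  2  3  1  2  3  4  3  5  6  7  7
Maximum dp value is 7.

7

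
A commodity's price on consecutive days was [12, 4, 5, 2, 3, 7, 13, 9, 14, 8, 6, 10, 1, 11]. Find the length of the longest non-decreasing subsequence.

6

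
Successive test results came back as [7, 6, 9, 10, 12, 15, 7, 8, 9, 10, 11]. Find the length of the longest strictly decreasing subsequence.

2

Negate each value so 'decreasing' becomes 'increasing', then run patience tails on the negated sequence:
-7 → extends → [-7]
-6 → extends → [-7, -6]
-9 → replaces -7 → [-9, -6]
-10 → replaces -9 → [-10, -6]
-12 → replaces -10 → [-12, -6]
-15 → replaces -12 → [-15, -6]
-7 → replaces -6 → [-15, -7]
-8 → replaces -7 → [-15, -8]
-9 → replaces -8 → [-15, -9]
-10 → replaces -9 → [-15, -10]
-11 → replaces -10 → [-15, -11]
Two tails, so the longest strictly decreasing subsequence of the original has length 2.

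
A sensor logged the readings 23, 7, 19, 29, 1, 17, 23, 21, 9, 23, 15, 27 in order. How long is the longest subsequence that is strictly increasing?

Track the smallest tail for each achievable length (strict):
23 → extends → [23]
7 → replaces 23 → [7]
19 → extends → [7, 19]
29 → extends → [7, 19, 29]
1 → replaces 7 → [1, 19, 29]
17 → replaces 19 → [1, 17, 29]
23 → replaces 29 → [1, 17, 23]
21 → replaces 23 → [1, 17, 21]
9 → replaces 17 → [1, 9, 21]
23 → extends → [1, 9, 21, 23]
15 → replaces 21 → [1, 9, 15, 23]
27 → extends → [1, 9, 15, 23, 27]
Five tails, so the longest strictly increasing subsequence has length 5 (e.g. 7, 19, 21, 23, 27).

5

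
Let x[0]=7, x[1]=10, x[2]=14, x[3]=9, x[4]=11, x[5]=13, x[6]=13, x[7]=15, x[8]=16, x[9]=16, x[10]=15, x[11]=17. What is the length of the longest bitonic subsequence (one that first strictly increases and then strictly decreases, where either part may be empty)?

inc[i] = longest strictly increasing subsequence ending at i; dec[i] = longest strictly decreasing subsequence starting at i:
i:      0  1  2  3  4  5  6  7  8  9 10 11
x[i]:   7 10 14  9 11 13 13 15 16 16 15 17
inc:    1  2  3  2  3  4  4  5  6  6  5  7
dec:    1  2  2  1  1  1  1  1  2  2  1  1
Best peak at i=8 (value 16): inc=6, dec=2, length 6+2−1 = 7.

7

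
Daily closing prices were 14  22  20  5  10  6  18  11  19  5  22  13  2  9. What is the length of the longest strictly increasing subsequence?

5

Let dp[i] be the length of the longest such subsequence ending at index i:
i:      1  2  3  4  5  6  7  8  9 10 11 12 13 14
a[i]:  14 22 20  5 10  6 18 11 19  5 22 13  2  9
dp:     1  2  2  1  2  2  3  3  4  1  5  4  1  3
Maximum dp value is 5.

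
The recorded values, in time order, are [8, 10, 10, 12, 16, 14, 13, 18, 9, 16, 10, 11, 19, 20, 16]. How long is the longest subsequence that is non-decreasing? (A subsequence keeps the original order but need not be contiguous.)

8

Let dp[i] be the length of the longest such subsequence ending at index i:
i:      1  2  3  4  5  6  7  8  9 10 11 12 13 14 15
a[i]:   8 10 10 12 16 14 13 18  9 16 10 11 19 20 16
dp:     1  2  3  4  5  5  5  6  2  6  4  5  7  8  7
Maximum dp value is 8.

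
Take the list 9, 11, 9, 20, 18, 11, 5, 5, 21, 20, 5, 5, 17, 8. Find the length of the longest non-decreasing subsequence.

5

Let dp[i] be the length of the longest such subsequence ending at index i:
i:      1  2  3  4  5  6  7  8  9 10 11 12 13 14
a[i]:   9 11  9 20 18 11  5  5 21 20  5  5 17  8
dp:     1  2  2  3  3  3  1  2  4  4  3  4  5  5
Maximum dp value is 5.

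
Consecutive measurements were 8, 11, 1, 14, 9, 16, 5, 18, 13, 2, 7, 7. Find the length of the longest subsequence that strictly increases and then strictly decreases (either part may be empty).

7

inc[i] = longest strictly increasing subsequence ending at i; dec[i] = longest strictly decreasing subsequence starting at i:
i:      1  2  3  4  5  6  7  8  9 10 11 12
a[i]:   8 11  1 14  9 16  5 18 13  2  7  7
inc:    1  2  1  3  2  4  2  5  3  2  3  3
dec:    3  4  1  4  3  3  2  3  2  1  1  1
Best peak at i=8 (value 18): inc=5, dec=3, length 5+3−1 = 7.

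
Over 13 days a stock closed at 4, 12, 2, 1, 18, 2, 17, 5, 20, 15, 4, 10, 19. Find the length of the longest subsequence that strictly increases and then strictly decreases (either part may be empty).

inc[i] = longest strictly increasing subsequence ending at i; dec[i] = longest strictly decreasing subsequence starting at i:
i:      1  2  3  4  5  6  7  8  9 10 11 12 13
a[i]:   4 12  2  1 18  2 17  5 20 15  4 10 19
inc:    1  2  1  1  3  2  3  3  4  4  3  4  5
dec:    3  3  2  1  4  1  3  2  3  2  1  1  1
Best peak at i=5 (value 18): inc=3, dec=4, length 3+4−1 = 6.

6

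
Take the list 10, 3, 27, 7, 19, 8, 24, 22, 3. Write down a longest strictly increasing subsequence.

Patience tails give the LIS length; then backtrack through the dp parents:
10 → extends → [10]
3 → replaces 10 → [3]
27 → extends → [3, 27]
7 → replaces 27 → [3, 7]
19 → extends → [3, 7, 19]
8 → replaces 19 → [3, 7, 8]
24 → extends → [3, 7, 8, 24]
22 → replaces 24 → [3, 7, 8, 22]
3 → already a tail → [3, 7, 8, 22]
Length 4; one witness is 3, 7, 19, 24.

3, 7, 19, 24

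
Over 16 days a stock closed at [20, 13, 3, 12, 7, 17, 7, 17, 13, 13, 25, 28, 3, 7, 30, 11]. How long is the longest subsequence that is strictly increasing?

6

Track the smallest tail for each achievable length (strict):
20 → extends → [20]
13 → replaces 20 → [13]
3 → replaces 13 → [3]
12 → extends → [3, 12]
7 → replaces 12 → [3, 7]
17 → extends → [3, 7, 17]
7 → already a tail → [3, 7, 17]
17 → already a tail → [3, 7, 17]
13 → replaces 17 → [3, 7, 13]
13 → already a tail → [3, 7, 13]
25 → extends → [3, 7, 13, 25]
28 → extends → [3, 7, 13, 25, 28]
3 → already a tail → [3, 7, 13, 25, 28]
7 → already a tail → [3, 7, 13, 25, 28]
30 → extends → [3, 7, 13, 25, 28, 30]
11 → replaces 13 → [3, 7, 11, 25, 28, 30]
Six tails, so the longest strictly increasing subsequence has length 6 (e.g. 3, 12, 17, 25, 28, 30).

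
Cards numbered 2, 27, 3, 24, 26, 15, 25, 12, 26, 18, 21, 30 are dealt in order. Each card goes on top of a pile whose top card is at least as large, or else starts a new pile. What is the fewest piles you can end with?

6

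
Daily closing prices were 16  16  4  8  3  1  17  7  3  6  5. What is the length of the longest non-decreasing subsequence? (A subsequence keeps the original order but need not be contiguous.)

3

Track the smallest tail for each achievable length (allowing ties):
16 → extends → [16]
16 → extends → [16, 16]
4 → replaces 16 → [4, 16]
8 → replaces 16 → [4, 8]
3 → replaces 4 → [3, 8]
1 → replaces 3 → [1, 8]
17 → extends → [1, 8, 17]
7 → replaces 8 → [1, 7, 17]
3 → replaces 7 → [1, 3, 17]
6 → replaces 17 → [1, 3, 6]
5 → replaces 6 → [1, 3, 5]
Three tails, so the longest non-decreasing subsequence has length 3 (e.g. 16, 16, 17).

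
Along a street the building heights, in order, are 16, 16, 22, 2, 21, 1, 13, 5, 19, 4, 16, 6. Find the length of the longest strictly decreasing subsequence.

5

Negate each value so 'decreasing' becomes 'increasing', then run patience tails on the negated sequence:
-16 → extends → [-16]
-16 → already a tail → [-16]
-22 → replaces -16 → [-22]
-2 → extends → [-22, -2]
-21 → replaces -2 → [-22, -21]
-1 → extends → [-22, -21, -1]
-13 → replaces -1 → [-22, -21, -13]
-5 → extends → [-22, -21, -13, -5]
-19 → replaces -13 → [-22, -21, -19, -5]
-4 → extends → [-22, -21, -19, -5, -4]
-16 → replaces -5 → [-22, -21, -19, -16, -4]
-6 → replaces -4 → [-22, -21, -19, -16, -6]
Five tails, so the longest strictly decreasing subsequence of the original has length 5.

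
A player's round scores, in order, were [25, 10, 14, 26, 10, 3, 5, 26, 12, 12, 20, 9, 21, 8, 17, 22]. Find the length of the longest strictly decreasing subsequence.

Negate each value so 'decreasing' becomes 'increasing', then run patience tails on the negated sequence:
-25 → extends → [-25]
-10 → extends → [-25, -10]
-14 → replaces -10 → [-25, -14]
-26 → replaces -25 → [-26, -14]
-10 → extends → [-26, -14, -10]
-3 → extends → [-26, -14, -10, -3]
-5 → replaces -3 → [-26, -14, -10, -5]
-26 → already a tail → [-26, -14, -10, -5]
-12 → replaces -10 → [-26, -14, -12, -5]
-12 → already a tail → [-26, -14, -12, -5]
-20 → replaces -14 → [-26, -20, -12, -5]
-9 → replaces -5 → [-26, -20, -12, -9]
-21 → replaces -20 → [-26, -21, -12, -9]
-8 → extends → [-26, -21, -12, -9, -8]
-17 → replaces -12 → [-26, -21, -17, -9, -8]
-22 → replaces -21 → [-26, -22, -17, -9, -8]
Five tails, so the longest strictly decreasing subsequence of the original has length 5.

5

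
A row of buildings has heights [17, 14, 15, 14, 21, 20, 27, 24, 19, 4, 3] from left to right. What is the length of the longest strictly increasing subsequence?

4

Track the smallest tail for each achievable length (strict):
17 → extends → [17]
14 → replaces 17 → [14]
15 → extends → [14, 15]
14 → already a tail → [14, 15]
21 → extends → [14, 15, 21]
20 → replaces 21 → [14, 15, 20]
27 → extends → [14, 15, 20, 27]
24 → replaces 27 → [14, 15, 20, 24]
19 → replaces 20 → [14, 15, 19, 24]
4 → replaces 14 → [4, 15, 19, 24]
3 → replaces 4 → [3, 15, 19, 24]
Four tails, so the longest strictly increasing subsequence has length 4 (e.g. 14, 15, 21, 27).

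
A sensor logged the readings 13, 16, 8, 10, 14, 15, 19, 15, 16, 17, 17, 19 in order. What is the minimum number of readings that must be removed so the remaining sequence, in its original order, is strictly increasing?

5

Fewest deletions = n − (longest strictly increasing subsequence).
i:      1  2  3  4  5  6  7  8  9 10 11 12
a[i]:  13 16  8 10 14 15 19 15 16 17 17 19
dp:     1  2  1  2  3  4  5  4  5  6  6  7
max dp = 7, so deletions = 12 − 7 = 5.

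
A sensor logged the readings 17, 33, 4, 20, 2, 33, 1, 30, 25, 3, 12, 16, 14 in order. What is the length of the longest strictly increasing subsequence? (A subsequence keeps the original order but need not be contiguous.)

Let dp[i] be the length of the longest such subsequence ending at index i:
i:      1  2  3  4  5  6  7  8  9 10 11 12 13
a[i]:  17 33  4 20  2 33  1 30 25  3 12 16 14
dp:     1  2  1  2  1  3  1  3  3  2  3  4  4
Maximum dp value is 4.

4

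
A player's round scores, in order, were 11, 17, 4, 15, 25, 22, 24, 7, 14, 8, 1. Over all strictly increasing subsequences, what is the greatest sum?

74

Let S[i] be the best sum of a strictly increasing subsequence ending at i:
i:      1  2  3  4  5  6  7  8  9 10 11
a[i]:  11 17  4 15 25 22 24  7 14  8  1
S:     11 28  4 26 53 50 74 11 25 19  1
Maximum is 74 (e.g. 11 + 17 + 22 + 24).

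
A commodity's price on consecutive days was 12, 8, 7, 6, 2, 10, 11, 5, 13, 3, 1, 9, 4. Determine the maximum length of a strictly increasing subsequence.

4

Track the smallest tail for each achievable length (strict):
12 → extends → [12]
8 → replaces 12 → [8]
7 → replaces 8 → [7]
6 → replaces 7 → [6]
2 → replaces 6 → [2]
10 → extends → [2, 10]
11 → extends → [2, 10, 11]
5 → replaces 10 → [2, 5, 11]
13 → extends → [2, 5, 11, 13]
3 → replaces 5 → [2, 3, 11, 13]
1 → replaces 2 → [1, 3, 11, 13]
9 → replaces 11 → [1, 3, 9, 13]
4 → replaces 9 → [1, 3, 4, 13]
Four tails, so the longest strictly increasing subsequence has length 4 (e.g. 8, 10, 11, 13).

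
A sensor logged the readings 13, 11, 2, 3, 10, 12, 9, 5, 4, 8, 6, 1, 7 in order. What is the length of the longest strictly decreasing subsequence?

7

Negate each value so 'decreasing' becomes 'increasing', then run patience tails on the negated sequence:
-13 → extends → [-13]
-11 → extends → [-13, -11]
-2 → extends → [-13, -11, -2]
-3 → replaces -2 → [-13, -11, -3]
-10 → replaces -3 → [-13, -11, -10]
-12 → replaces -11 → [-13, -12, -10]
-9 → extends → [-13, -12, -10, -9]
-5 → extends → [-13, -12, -10, -9, -5]
-4 → extends → [-13, -12, -10, -9, -5, -4]
-8 → replaces -5 → [-13, -12, -10, -9, -8, -4]
-6 → replaces -4 → [-13, -12, -10, -9, -8, -6]
-1 → extends → [-13, -12, -10, -9, -8, -6, -1]
-7 → replaces -6 → [-13, -12, -10, -9, -8, -7, -1]
Seven tails, so the longest strictly decreasing subsequence of the original has length 7.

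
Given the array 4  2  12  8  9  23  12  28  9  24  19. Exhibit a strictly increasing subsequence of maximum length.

4, 8, 9, 23, 28

Patience tails give the LIS length; then backtrack through the dp parents:
4 → extends → [4]
2 → replaces 4 → [2]
12 → extends → [2, 12]
8 → replaces 12 → [2, 8]
9 → extends → [2, 8, 9]
23 → extends → [2, 8, 9, 23]
12 → replaces 23 → [2, 8, 9, 12]
28 → extends → [2, 8, 9, 12, 28]
9 → already a tail → [2, 8, 9, 12, 28]
24 → replaces 28 → [2, 8, 9, 12, 24]
19 → replaces 24 → [2, 8, 9, 12, 19]
Length 5; one witness is 4, 8, 9, 23, 28.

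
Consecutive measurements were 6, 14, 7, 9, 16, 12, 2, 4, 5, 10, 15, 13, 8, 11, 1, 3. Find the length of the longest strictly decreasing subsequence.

5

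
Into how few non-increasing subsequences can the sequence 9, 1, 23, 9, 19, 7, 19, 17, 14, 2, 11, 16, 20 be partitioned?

The minimum number of non-increasing subsequences covering a sequence equals the length of its longest strictly increasing subsequence.
LIS length is 5 (e.g. 1, 9, 14, 16, 20), so 5 piles are needed.

5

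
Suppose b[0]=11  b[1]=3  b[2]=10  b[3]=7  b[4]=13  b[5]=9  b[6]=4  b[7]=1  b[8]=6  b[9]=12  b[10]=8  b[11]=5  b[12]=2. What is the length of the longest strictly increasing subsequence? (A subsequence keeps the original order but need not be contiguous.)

Track the smallest tail for each achievable length (strict):
11 → extends → [11]
3 → replaces 11 → [3]
10 → extends → [3, 10]
7 → replaces 10 → [3, 7]
13 → extends → [3, 7, 13]
9 → replaces 13 → [3, 7, 9]
4 → replaces 7 → [3, 4, 9]
1 → replaces 3 → [1, 4, 9]
6 → replaces 9 → [1, 4, 6]
12 → extends → [1, 4, 6, 12]
8 → replaces 12 → [1, 4, 6, 8]
5 → replaces 6 → [1, 4, 5, 8]
2 → replaces 4 → [1, 2, 5, 8]
Four tails, so the longest strictly increasing subsequence has length 4 (e.g. 3, 7, 9, 12).

4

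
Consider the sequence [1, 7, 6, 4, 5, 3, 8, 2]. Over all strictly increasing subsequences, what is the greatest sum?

18

Let S[i] be the best sum of a strictly increasing subsequence ending at i:
i:      1  2  3  4  5  6  7  8
a[i]:   1  7  6  4  5  3  8  2
S:      1  8  7  5 10  4 18  3
Maximum is 18 (e.g. 1 + 4 + 5 + 8).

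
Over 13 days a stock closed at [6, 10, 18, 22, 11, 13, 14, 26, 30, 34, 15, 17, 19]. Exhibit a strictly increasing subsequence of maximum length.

Patience tails give the LIS length; then backtrack through the dp parents:
6 → extends → [6]
10 → extends → [6, 10]
18 → extends → [6, 10, 18]
22 → extends → [6, 10, 18, 22]
11 → replaces 18 → [6, 10, 11, 22]
13 → replaces 22 → [6, 10, 11, 13]
14 → extends → [6, 10, 11, 13, 14]
26 → extends → [6, 10, 11, 13, 14, 26]
30 → extends → [6, 10, 11, 13, 14, 26, 30]
34 → extends → [6, 10, 11, 13, 14, 26, 30, 34]
15 → replaces 26 → [6, 10, 11, 13, 14, 15, 30, 34]
17 → replaces 30 → [6, 10, 11, 13, 14, 15, 17, 34]
19 → replaces 34 → [6, 10, 11, 13, 14, 15, 17, 19]
Length 8; one witness is 6, 10, 11, 13, 14, 26, 30, 34.

6, 10, 11, 13, 14, 26, 30, 34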